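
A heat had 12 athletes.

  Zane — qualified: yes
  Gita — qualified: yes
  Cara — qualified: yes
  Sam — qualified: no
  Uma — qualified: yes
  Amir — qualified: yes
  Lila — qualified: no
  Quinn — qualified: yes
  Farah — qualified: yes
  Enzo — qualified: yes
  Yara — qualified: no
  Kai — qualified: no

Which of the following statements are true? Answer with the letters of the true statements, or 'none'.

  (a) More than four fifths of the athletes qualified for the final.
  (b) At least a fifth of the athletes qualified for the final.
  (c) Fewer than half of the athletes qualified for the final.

|A| = 12, |A ∩ B| = 8, |A ∖ B| = 4.
(a) |A ∩ B| / |A| > 4/5: fails.
(b) |A ∩ B| / |A| ≥ 1/5: holds.
(c) |A ∩ B| < |A ∖ B|: fails.

(b)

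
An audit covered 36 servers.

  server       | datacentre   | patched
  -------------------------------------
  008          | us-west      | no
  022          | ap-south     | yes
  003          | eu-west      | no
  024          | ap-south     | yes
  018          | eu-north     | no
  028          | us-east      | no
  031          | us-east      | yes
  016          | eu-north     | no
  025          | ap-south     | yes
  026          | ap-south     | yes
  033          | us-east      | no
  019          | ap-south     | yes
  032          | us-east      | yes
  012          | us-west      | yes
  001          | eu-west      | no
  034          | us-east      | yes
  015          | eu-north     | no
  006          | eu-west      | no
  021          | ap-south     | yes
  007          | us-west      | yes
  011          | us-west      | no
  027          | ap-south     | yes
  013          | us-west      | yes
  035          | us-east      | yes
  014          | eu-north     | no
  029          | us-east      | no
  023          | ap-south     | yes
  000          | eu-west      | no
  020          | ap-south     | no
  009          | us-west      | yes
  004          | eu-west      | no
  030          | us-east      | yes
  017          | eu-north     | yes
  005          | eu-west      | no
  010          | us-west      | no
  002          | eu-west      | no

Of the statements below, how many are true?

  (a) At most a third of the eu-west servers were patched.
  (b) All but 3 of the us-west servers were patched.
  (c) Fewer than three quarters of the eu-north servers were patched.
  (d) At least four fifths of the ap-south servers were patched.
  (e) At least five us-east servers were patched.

(a) eu-west: |A| = 7, |A ∩ B| = 0; needs |A ∩ B| / |A| ≤ 1/3 — true.
(b) us-west: |A| = 7, |A ∩ B| = 4; needs |A ∖ B| = 3 — true.
(c) eu-north: |A| = 5, |A ∩ B| = 1; needs |A ∩ B| / |A| < 3/4 — true.
(d) ap-south: |A| = 9, |A ∩ B| = 8; needs |A ∩ B| / |A| ≥ 4/5 — true.
(e) us-east: |A| = 8, |A ∩ B| = 5; needs |A ∩ B| ≥ 5 — true.

5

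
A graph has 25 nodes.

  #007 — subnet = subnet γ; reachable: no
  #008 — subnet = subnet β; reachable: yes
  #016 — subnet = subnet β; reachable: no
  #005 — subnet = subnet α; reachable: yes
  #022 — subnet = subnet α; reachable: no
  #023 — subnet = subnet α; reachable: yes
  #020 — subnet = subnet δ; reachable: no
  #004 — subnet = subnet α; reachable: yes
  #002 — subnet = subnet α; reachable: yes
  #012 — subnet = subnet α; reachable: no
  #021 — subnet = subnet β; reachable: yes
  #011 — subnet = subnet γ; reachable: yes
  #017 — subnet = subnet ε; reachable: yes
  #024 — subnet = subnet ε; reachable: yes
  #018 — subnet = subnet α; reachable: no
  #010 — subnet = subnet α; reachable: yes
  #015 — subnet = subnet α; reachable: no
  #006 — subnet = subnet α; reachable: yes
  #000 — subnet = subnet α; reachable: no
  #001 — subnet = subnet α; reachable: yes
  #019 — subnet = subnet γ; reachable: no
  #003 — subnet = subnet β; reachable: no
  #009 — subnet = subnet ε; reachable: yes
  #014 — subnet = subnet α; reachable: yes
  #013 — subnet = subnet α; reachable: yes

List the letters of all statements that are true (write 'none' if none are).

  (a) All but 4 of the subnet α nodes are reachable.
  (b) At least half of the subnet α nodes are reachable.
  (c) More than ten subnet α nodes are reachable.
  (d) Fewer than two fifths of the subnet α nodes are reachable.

|A| = 14, |A ∩ B| = 9, |A ∖ B| = 5.
(a) |A ∖ B| = 4: fails.
(b) |A ∩ B| ≥ |A ∖ B|: holds.
(c) |A ∩ B| > 10: fails.
(d) |A ∩ B| / |A| < 2/5: fails.

(b)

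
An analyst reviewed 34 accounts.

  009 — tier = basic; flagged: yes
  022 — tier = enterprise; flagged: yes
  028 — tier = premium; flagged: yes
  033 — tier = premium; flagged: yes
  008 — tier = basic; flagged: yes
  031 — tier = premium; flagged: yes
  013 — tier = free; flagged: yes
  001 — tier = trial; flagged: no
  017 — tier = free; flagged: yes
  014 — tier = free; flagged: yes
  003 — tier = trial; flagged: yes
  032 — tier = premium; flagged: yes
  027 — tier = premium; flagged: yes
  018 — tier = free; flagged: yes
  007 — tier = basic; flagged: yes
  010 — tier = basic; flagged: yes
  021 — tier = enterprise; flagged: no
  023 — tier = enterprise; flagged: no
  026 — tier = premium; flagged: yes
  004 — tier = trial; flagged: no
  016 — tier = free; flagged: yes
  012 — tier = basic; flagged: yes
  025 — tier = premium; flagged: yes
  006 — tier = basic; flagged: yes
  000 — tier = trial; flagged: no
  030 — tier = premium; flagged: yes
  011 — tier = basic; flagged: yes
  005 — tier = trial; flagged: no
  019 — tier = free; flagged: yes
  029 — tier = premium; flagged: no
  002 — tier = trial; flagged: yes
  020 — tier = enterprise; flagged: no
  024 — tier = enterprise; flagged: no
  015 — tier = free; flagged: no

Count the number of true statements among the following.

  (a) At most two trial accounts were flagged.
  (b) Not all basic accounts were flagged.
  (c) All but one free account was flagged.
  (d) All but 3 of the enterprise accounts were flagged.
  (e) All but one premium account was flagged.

3

(a) trial: |A| = 6, |A ∩ B| = 2; needs |A ∩ B| ≤ 2 — true.
(b) basic: |A| = 7, |A ∩ B| = 7; needs A ⊄ B (|A ∖ B| ≥ 1) — false.
(c) free: |A| = 7, |A ∩ B| = 6; needs |A ∖ B| = 1 — true.
(d) enterprise: |A| = 5, |A ∩ B| = 1; needs |A ∖ B| = 3 — false.
(e) premium: |A| = 9, |A ∩ B| = 8; needs |A ∖ B| = 1 — true.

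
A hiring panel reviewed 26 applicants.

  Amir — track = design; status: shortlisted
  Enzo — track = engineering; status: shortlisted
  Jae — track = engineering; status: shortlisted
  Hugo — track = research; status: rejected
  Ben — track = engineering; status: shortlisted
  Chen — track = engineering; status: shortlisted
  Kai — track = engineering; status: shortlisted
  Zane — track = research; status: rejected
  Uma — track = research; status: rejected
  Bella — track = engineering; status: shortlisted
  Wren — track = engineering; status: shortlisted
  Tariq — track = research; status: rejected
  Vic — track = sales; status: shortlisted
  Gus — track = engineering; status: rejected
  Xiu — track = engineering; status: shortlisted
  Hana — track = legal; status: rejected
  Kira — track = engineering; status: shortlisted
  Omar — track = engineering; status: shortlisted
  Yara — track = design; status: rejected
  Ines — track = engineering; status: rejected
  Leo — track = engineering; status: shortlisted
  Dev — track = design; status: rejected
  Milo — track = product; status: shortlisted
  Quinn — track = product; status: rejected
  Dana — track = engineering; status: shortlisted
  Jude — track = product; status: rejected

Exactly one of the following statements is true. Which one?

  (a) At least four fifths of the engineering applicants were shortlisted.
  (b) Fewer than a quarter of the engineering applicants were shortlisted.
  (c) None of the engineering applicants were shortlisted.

|A| = 14, |A ∩ B| = 12, |A ∖ B| = 2.
(a) requires |A ∩ B| / |A| ≥ 4/5: true.
(b) requires |A ∩ B| / |A| < 1/4: false.
(c) requires A ∩ B = ∅ (|A ∩ B| = 0): false.

(a)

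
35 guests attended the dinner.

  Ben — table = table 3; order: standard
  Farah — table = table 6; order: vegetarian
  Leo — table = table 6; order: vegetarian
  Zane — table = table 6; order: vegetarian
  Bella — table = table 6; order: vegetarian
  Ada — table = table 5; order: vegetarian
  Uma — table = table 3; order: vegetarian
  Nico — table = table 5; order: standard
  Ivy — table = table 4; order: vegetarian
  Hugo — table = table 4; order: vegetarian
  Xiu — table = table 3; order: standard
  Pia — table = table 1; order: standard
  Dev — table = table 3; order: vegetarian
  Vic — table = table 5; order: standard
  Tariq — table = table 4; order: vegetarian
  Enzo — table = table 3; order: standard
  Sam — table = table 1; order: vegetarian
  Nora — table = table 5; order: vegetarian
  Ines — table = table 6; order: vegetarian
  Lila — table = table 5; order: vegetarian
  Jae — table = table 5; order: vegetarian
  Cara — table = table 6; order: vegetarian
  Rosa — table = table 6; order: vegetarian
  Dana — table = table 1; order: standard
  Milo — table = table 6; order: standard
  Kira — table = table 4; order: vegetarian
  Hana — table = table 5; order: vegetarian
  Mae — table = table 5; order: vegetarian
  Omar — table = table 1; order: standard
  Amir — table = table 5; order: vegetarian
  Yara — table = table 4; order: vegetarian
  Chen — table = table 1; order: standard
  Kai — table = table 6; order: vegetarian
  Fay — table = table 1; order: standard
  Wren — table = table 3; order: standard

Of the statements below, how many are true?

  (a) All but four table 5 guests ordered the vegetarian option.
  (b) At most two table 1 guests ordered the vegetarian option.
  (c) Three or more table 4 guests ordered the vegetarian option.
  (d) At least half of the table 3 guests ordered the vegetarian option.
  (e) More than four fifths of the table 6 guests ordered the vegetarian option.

(a) table 5: |A| = 9, |A ∩ B| = 7; needs |A ∖ B| = 4 — false.
(b) table 1: |A| = 6, |A ∩ B| = 1; needs |A ∩ B| ≤ 2 — true.
(c) table 4: |A| = 5, |A ∩ B| = 5; needs |A ∩ B| ≥ 3 — true.
(d) table 3: |A| = 6, |A ∩ B| = 2; needs |A ∩ B| ≥ |A ∖ B| — false.
(e) table 6: |A| = 9, |A ∩ B| = 8; needs |A ∩ B| / |A| > 4/5 — true.

3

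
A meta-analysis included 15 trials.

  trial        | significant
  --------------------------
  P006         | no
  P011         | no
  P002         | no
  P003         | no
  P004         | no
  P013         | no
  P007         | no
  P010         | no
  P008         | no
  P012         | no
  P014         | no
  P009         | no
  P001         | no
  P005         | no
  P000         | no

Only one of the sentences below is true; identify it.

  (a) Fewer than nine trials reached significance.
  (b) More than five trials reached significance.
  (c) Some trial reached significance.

|A| = 15, |A ∩ B| = 0, |A ∖ B| = 15.
(a) requires |A ∩ B| < 9: true.
(b) requires |A ∩ B| > 5: false.
(c) requires A ∩ B ≠ ∅ (|A ∩ B| ≥ 1): false.

(a)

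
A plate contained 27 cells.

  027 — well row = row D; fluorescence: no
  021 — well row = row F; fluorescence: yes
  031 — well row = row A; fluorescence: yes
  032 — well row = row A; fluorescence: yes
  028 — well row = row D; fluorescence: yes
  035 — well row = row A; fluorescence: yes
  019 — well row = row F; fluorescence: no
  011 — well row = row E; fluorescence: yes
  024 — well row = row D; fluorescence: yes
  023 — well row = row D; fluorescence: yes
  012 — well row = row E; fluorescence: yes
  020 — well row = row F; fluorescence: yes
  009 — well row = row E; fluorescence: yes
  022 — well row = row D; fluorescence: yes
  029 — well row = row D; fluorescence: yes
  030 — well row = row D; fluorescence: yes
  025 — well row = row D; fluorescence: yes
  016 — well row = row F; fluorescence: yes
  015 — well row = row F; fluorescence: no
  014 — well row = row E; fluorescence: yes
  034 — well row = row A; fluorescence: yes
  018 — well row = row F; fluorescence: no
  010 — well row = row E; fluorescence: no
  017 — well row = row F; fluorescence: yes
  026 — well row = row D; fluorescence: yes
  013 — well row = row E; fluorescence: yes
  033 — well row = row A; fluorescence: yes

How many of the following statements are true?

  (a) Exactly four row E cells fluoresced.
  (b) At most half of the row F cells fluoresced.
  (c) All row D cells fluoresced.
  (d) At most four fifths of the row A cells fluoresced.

(a) row E: |A| = 6, |A ∩ B| = 5; needs |A ∩ B| = 4 — false.
(b) row F: |A| = 7, |A ∩ B| = 4; needs |A ∩ B| ≤ |A ∖ B| — false.
(c) row D: |A| = 9, |A ∩ B| = 8; needs A ⊆ B, i.e. every element of A is in B (|A ∖ B| = 0) — false.
(d) row A: |A| = 5, |A ∩ B| = 5; needs |A ∩ B| / |A| ≤ 4/5 — false.

0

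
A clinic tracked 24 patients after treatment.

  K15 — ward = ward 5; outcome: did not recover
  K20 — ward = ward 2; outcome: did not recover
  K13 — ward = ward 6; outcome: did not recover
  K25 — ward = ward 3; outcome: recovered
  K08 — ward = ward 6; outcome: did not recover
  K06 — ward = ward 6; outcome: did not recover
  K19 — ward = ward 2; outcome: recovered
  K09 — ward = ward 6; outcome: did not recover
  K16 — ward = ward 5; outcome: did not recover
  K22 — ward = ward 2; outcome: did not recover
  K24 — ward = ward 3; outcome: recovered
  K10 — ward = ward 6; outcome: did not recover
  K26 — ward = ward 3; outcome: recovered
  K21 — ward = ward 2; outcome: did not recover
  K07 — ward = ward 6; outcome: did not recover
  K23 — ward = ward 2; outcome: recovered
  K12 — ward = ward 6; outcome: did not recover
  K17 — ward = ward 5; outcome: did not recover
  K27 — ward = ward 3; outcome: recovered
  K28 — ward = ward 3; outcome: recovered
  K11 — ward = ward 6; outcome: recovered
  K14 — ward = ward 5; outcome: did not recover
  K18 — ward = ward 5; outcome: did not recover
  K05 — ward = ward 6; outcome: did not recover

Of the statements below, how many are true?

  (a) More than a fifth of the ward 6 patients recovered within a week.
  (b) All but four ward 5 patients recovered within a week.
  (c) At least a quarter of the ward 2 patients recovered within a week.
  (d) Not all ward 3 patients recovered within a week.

(a) ward 6: |A| = 9, |A ∩ B| = 1; needs |A ∩ B| / |A| > 1/5 — false.
(b) ward 5: |A| = 5, |A ∩ B| = 0; needs |A ∖ B| = 4 — false.
(c) ward 2: |A| = 5, |A ∩ B| = 2; needs |A ∩ B| / |A| ≥ 1/4 — true.
(d) ward 3: |A| = 5, |A ∩ B| = 5; needs A ⊄ B (|A ∖ B| ≥ 1) — false.

1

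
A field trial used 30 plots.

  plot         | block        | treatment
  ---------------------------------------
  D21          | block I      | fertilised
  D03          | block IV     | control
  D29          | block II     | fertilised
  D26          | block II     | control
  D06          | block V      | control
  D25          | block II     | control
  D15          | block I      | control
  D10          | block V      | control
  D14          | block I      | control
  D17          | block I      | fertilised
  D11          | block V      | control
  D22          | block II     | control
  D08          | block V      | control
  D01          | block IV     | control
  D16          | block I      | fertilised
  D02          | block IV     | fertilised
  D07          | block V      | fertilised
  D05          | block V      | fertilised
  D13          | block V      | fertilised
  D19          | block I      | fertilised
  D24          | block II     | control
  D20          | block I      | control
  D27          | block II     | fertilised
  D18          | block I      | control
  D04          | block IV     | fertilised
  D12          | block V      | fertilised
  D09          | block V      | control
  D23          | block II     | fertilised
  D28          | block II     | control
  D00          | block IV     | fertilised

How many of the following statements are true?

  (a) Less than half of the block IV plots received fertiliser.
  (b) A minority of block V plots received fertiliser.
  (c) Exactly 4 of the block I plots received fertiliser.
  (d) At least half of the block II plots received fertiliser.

(a) block IV: |A| = 5, |A ∩ B| = 3; needs |A ∩ B| < |A ∖ B| — false.
(b) block V: |A| = 9, |A ∩ B| = 4; needs |A ∩ B| < |A ∖ B| — true.
(c) block I: |A| = 8, |A ∩ B| = 4; needs |A ∩ B| = 4 — true.
(d) block II: |A| = 8, |A ∩ B| = 3; needs |A ∩ B| ≥ |A ∖ B| — false.

2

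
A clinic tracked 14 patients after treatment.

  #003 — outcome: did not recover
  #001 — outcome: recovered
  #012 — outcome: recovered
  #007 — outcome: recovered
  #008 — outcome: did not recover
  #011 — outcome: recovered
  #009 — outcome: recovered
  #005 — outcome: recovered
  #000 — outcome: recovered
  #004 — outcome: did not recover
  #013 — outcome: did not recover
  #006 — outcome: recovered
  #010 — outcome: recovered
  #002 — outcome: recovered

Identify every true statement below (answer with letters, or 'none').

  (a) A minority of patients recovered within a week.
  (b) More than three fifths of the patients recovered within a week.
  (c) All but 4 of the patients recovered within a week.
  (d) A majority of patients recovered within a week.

|A| = 14, |A ∩ B| = 10, |A ∖ B| = 4.
(a) |A ∩ B| < |A ∖ B|: fails.
(b) |A ∩ B| / |A| > 3/5: holds.
(c) |A ∖ B| = 4: holds.
(d) |A ∩ B| > |A ∖ B|: holds.

(b), (c), (d)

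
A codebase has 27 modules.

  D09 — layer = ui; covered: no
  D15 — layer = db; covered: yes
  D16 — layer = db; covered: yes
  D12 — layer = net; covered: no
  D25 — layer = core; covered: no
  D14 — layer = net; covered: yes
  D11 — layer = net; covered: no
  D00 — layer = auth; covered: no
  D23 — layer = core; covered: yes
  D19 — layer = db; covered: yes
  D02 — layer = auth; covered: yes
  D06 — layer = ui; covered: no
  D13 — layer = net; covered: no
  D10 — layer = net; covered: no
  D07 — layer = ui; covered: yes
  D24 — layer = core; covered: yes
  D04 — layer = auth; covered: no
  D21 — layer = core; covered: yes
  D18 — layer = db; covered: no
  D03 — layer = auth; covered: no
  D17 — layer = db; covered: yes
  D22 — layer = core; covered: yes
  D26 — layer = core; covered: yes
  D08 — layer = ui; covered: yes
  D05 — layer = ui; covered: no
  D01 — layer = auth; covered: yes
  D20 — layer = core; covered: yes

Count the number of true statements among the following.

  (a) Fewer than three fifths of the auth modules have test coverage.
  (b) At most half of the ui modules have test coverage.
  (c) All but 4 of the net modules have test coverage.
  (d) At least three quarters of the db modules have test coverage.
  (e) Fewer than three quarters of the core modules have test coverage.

(a) auth: |A| = 5, |A ∩ B| = 2; needs |A ∩ B| / |A| < 3/5 — true.
(b) ui: |A| = 5, |A ∩ B| = 2; needs |A ∩ B| ≤ |A ∖ B| — true.
(c) net: |A| = 5, |A ∩ B| = 1; needs |A ∖ B| = 4 — true.
(d) db: |A| = 5, |A ∩ B| = 4; needs |A ∩ B| / |A| ≥ 3/4 — true.
(e) core: |A| = 7, |A ∩ B| = 6; needs |A ∩ B| / |A| < 3/4 — false.

4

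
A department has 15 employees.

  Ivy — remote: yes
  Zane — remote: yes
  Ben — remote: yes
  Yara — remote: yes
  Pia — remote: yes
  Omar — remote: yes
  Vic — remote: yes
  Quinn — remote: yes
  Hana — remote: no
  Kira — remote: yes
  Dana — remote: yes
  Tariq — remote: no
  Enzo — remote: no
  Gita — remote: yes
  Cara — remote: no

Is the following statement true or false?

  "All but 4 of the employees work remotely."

True

The determiner here denotes the relation: |A ∖ B| = 4.
|A| = 15, |A ∩ B| = 11, |A ∖ B| = 4.
|A ∖ B| = 4, so the statement is true.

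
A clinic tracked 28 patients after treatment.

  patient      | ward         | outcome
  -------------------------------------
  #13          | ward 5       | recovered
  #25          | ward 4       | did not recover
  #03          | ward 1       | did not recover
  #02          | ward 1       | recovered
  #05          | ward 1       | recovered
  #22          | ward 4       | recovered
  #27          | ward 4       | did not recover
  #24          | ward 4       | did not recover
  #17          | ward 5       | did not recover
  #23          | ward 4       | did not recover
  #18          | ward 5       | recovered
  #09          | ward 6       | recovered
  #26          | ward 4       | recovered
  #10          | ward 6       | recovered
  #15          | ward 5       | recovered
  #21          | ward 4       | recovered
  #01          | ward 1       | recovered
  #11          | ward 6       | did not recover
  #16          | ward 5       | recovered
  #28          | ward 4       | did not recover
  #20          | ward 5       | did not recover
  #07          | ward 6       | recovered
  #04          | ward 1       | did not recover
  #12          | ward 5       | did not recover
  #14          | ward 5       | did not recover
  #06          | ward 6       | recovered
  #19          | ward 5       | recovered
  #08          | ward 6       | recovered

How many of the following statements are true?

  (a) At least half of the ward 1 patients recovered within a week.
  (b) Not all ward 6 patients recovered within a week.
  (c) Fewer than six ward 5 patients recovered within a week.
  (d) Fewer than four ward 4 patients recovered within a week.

(a) ward 1: |A| = 5, |A ∩ B| = 3; needs |A ∩ B| ≥ |A ∖ B| — true.
(b) ward 6: |A| = 6, |A ∩ B| = 5; needs A ⊄ B (|A ∖ B| ≥ 1) — true.
(c) ward 5: |A| = 9, |A ∩ B| = 5; needs |A ∩ B| < 6 — true.
(d) ward 4: |A| = 8, |A ∩ B| = 3; needs |A ∩ B| < 4 — true.

4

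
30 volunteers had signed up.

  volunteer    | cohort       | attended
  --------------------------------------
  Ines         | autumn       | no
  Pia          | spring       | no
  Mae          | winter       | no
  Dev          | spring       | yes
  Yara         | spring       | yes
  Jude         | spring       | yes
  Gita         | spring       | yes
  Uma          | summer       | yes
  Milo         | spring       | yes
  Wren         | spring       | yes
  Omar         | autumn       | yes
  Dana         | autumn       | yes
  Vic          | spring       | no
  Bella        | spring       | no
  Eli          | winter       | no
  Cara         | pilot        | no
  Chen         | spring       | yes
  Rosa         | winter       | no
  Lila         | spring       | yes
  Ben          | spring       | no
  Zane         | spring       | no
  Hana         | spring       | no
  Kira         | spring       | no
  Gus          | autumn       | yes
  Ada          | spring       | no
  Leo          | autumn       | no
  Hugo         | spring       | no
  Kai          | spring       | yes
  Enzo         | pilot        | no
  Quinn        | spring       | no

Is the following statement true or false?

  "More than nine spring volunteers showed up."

False

Truth condition: |A ∩ B| > 9.
|A| = 19, |A ∩ B| = 9, |A ∖ B| = 10.
|A ∩ B| = 9, so the statement is false.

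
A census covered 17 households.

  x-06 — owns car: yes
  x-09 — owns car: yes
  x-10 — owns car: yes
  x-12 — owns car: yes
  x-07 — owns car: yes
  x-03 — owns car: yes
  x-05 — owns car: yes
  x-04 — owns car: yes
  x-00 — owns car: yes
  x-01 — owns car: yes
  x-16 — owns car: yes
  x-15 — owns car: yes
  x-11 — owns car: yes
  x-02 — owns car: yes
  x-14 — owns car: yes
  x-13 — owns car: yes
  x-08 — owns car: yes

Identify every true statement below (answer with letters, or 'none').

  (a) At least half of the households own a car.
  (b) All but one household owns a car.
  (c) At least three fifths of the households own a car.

(a), (c)

|A| = 17, |A ∩ B| = 17, |A ∖ B| = 0.
(a) |A ∩ B| ≥ |A ∖ B|: holds.
(b) |A ∖ B| = 1: fails.
(c) |A ∩ B| / |A| ≥ 3/5: holds.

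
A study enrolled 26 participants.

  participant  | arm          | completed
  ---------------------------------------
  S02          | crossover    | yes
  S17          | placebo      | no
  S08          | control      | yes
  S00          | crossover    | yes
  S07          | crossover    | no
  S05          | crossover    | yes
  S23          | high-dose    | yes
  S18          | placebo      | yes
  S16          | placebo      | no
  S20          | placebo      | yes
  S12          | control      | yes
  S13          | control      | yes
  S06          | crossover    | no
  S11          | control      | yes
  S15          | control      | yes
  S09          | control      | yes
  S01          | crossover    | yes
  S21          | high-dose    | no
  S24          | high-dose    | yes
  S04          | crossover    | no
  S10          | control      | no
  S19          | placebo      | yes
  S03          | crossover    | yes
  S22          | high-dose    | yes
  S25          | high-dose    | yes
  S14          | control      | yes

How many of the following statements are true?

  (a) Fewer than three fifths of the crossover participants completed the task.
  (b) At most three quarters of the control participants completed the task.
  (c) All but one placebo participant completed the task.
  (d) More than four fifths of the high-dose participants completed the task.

(a) crossover: |A| = 8, |A ∩ B| = 5; needs |A ∩ B| / |A| < 3/5 — false.
(b) control: |A| = 8, |A ∩ B| = 7; needs |A ∩ B| / |A| ≤ 3/4 — false.
(c) placebo: |A| = 5, |A ∩ B| = 3; needs |A ∖ B| = 1 — false.
(d) high-dose: |A| = 5, |A ∩ B| = 4; needs |A ∩ B| / |A| > 4/5 — false.

0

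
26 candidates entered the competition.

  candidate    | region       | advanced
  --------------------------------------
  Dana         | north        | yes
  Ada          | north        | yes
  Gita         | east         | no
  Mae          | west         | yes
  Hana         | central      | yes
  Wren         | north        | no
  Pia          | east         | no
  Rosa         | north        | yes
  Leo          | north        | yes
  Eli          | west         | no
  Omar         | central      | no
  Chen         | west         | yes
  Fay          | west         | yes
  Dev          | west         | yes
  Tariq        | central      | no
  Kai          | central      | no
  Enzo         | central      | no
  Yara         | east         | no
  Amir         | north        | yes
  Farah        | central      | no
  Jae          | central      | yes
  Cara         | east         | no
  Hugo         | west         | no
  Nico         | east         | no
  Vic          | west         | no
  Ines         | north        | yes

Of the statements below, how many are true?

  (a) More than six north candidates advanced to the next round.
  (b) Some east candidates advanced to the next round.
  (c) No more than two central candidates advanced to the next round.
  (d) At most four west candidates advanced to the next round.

2

(a) north: |A| = 7, |A ∩ B| = 6; needs |A ∩ B| > 6 — false.
(b) east: |A| = 5, |A ∩ B| = 0; needs A ∩ B ≠ ∅ (|A ∩ B| ≥ 1) — false.
(c) central: |A| = 7, |A ∩ B| = 2; needs |A ∩ B| ≤ 2 — true.
(d) west: |A| = 7, |A ∩ B| = 4; needs |A ∩ B| ≤ 4 — true.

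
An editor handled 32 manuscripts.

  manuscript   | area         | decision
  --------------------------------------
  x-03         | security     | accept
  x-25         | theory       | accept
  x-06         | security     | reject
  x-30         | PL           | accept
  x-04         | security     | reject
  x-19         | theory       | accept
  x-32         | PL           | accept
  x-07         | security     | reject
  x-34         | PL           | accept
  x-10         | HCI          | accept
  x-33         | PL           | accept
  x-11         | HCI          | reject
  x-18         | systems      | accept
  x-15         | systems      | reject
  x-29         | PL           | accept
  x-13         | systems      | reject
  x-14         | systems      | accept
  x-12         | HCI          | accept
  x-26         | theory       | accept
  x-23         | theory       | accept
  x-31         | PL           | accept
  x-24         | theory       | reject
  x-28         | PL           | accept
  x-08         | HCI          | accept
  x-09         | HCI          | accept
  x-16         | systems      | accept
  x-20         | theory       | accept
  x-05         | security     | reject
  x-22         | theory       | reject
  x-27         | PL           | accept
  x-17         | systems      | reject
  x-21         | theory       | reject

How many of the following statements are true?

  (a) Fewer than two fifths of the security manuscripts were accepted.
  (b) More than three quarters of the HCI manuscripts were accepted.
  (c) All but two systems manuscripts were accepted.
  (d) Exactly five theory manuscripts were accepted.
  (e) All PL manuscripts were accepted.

(a) security: |A| = 5, |A ∩ B| = 1; needs |A ∩ B| / |A| < 2/5 — true.
(b) HCI: |A| = 5, |A ∩ B| = 4; needs |A ∩ B| / |A| > 3/4 — true.
(c) systems: |A| = 6, |A ∩ B| = 3; needs |A ∖ B| = 2 — false.
(d) theory: |A| = 8, |A ∩ B| = 5; needs |A ∩ B| = 5 — true.
(e) PL: |A| = 8, |A ∩ B| = 8; needs A ⊆ B, i.e. every element of A is in B (|A ∖ B| = 0) — true.

4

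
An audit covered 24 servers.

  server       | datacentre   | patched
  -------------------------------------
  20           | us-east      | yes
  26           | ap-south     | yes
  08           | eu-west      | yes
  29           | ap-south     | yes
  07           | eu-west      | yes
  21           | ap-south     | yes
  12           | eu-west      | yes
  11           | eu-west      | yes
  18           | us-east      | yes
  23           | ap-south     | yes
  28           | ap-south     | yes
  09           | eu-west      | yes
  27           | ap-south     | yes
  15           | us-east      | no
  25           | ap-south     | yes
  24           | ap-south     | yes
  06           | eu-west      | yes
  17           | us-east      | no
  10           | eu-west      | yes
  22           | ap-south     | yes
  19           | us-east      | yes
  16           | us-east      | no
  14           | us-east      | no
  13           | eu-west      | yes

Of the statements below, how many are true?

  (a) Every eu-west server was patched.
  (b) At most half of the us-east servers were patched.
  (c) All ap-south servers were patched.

(a) eu-west: |A| = 8, |A ∩ B| = 8; needs A ⊆ B, i.e. every element of A is in B (|A ∖ B| = 0) — true.
(b) us-east: |A| = 7, |A ∩ B| = 3; needs |A ∩ B| ≤ |A ∖ B| — true.
(c) ap-south: |A| = 9, |A ∩ B| = 9; needs A ⊆ B, i.e. every element of A is in B (|A ∖ B| = 0) — true.

3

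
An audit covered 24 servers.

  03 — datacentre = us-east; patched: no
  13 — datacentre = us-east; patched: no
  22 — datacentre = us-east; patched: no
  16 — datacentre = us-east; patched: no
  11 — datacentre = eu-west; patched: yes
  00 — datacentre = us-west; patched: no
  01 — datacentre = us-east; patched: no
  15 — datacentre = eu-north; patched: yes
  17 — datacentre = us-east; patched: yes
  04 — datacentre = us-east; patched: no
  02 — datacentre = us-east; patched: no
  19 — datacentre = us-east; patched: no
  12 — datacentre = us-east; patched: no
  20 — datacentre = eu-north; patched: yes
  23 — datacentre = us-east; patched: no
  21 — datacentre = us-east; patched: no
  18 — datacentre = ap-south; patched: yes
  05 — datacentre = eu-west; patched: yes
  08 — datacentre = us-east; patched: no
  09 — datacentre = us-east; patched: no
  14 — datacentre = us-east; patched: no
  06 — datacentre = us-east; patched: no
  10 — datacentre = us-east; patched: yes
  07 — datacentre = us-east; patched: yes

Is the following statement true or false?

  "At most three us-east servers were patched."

'At most three us-east servers were patched' holds iff |A ∩ B| ≤ 3.
|A| = 18, |A ∩ B| = 3, |A ∖ B| = 15.
|A ∩ B| = 3, so the statement is true.

True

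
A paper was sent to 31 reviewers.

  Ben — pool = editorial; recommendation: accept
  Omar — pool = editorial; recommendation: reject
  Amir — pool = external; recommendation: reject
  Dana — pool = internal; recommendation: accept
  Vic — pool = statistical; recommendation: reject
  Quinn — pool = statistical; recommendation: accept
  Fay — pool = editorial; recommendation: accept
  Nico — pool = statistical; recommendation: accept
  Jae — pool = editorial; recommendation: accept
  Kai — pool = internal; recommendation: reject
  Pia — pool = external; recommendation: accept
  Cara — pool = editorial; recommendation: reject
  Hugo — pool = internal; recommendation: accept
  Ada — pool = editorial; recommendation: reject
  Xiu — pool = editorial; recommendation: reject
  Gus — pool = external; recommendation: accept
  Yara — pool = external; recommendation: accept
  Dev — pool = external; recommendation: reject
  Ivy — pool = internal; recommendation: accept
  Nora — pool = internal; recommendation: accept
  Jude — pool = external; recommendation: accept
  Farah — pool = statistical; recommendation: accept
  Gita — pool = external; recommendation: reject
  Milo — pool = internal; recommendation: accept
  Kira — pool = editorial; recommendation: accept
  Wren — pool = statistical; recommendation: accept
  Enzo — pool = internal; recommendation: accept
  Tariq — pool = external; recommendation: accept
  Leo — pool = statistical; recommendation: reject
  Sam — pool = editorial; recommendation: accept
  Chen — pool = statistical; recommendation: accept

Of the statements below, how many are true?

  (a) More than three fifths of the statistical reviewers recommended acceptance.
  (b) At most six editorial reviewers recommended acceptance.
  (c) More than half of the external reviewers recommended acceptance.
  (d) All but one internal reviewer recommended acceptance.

(a) statistical: |A| = 7, |A ∩ B| = 5; needs |A ∩ B| / |A| > 3/5 — true.
(b) editorial: |A| = 9, |A ∩ B| = 5; needs |A ∩ B| ≤ 6 — true.
(c) external: |A| = 8, |A ∩ B| = 5; needs |A ∩ B| > |A ∖ B| — true.
(d) internal: |A| = 7, |A ∩ B| = 6; needs |A ∖ B| = 1 — true.

4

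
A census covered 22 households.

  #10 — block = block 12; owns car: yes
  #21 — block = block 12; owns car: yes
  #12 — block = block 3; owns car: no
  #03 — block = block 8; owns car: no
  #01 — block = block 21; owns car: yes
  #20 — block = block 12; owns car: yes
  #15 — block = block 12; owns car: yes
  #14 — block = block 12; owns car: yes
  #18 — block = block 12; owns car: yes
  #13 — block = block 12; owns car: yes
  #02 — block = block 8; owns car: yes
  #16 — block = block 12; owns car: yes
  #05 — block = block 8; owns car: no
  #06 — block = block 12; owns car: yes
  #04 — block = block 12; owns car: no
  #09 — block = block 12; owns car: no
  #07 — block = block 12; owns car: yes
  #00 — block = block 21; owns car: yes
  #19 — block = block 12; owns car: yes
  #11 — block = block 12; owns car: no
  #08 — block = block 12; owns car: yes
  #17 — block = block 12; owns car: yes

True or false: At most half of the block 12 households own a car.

False

'At most half of the block 12 households own a car' holds iff |A ∩ B| ≤ |A ∖ B|.
|A| = 16, |A ∩ B| = 13, |A ∖ B| = 3.
13 > 3, so the statement is false.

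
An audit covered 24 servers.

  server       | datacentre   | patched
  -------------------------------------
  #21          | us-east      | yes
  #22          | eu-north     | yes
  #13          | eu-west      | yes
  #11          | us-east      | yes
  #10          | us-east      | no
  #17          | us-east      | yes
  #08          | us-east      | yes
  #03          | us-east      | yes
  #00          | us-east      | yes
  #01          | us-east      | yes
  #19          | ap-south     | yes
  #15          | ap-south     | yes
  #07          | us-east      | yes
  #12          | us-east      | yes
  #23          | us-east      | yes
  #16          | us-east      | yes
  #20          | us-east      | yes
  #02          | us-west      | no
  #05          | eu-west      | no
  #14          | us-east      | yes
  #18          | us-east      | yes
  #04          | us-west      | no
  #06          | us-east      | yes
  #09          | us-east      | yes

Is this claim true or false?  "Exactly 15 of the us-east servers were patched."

Truth condition: |A ∩ B| = 15.
|A| = 17, |A ∩ B| = 16, |A ∖ B| = 1.
|A ∩ B| = 16, so the statement is false.

False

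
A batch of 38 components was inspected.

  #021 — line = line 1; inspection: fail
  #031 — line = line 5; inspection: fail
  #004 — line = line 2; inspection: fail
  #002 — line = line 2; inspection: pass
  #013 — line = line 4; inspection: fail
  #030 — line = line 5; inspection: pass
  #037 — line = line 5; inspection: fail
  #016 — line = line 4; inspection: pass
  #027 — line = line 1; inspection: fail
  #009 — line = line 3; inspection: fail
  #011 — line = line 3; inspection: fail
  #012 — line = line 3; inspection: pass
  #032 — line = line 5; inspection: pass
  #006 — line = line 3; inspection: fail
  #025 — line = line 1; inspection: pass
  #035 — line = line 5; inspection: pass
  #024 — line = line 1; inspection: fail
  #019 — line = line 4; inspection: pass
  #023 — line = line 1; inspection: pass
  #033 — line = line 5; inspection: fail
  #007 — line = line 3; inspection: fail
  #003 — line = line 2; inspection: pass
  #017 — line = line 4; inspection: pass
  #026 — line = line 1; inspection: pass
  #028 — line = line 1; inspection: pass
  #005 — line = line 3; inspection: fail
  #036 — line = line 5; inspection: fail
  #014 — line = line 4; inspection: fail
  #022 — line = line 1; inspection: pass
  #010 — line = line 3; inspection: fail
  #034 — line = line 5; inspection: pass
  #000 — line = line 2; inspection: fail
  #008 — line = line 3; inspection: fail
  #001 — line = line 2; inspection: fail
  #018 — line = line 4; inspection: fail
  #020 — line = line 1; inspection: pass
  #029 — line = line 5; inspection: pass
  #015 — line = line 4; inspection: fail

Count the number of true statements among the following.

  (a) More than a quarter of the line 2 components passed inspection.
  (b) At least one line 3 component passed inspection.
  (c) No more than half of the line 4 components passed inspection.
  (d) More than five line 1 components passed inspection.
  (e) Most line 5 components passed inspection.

(a) line 2: |A| = 5, |A ∩ B| = 2; needs |A ∩ B| / |A| > 1/4 — true.
(b) line 3: |A| = 8, |A ∩ B| = 1; needs A ∩ B ≠ ∅ (|A ∩ B| ≥ 1) — true.
(c) line 4: |A| = 7, |A ∩ B| = 3; needs |A ∩ B| ≤ |A ∖ B| — true.
(d) line 1: |A| = 9, |A ∩ B| = 6; needs |A ∩ B| > 5 — true.
(e) line 5: |A| = 9, |A ∩ B| = 5; needs |A ∩ B| > |A ∖ B| — true.

5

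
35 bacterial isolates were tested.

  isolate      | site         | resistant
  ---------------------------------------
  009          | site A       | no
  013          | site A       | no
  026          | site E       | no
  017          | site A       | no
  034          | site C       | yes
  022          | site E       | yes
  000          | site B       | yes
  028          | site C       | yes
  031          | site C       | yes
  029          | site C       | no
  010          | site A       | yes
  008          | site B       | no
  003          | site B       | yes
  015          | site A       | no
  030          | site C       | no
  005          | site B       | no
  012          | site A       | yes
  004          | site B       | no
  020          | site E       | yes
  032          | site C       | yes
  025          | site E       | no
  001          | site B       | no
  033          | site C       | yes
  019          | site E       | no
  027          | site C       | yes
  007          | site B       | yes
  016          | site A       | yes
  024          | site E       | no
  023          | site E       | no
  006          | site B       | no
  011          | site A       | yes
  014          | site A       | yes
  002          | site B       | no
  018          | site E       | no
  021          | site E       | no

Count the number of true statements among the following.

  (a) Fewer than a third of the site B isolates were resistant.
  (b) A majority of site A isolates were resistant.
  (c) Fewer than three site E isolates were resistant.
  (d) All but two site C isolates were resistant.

3

(a) site B: |A| = 9, |A ∩ B| = 3; needs |A ∩ B| / |A| < 1/3 — false.
(b) site A: |A| = 9, |A ∩ B| = 5; needs |A ∩ B| > |A ∖ B| — true.
(c) site E: |A| = 9, |A ∩ B| = 2; needs |A ∩ B| < 3 — true.
(d) site C: |A| = 8, |A ∩ B| = 6; needs |A ∖ B| = 2 — true.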